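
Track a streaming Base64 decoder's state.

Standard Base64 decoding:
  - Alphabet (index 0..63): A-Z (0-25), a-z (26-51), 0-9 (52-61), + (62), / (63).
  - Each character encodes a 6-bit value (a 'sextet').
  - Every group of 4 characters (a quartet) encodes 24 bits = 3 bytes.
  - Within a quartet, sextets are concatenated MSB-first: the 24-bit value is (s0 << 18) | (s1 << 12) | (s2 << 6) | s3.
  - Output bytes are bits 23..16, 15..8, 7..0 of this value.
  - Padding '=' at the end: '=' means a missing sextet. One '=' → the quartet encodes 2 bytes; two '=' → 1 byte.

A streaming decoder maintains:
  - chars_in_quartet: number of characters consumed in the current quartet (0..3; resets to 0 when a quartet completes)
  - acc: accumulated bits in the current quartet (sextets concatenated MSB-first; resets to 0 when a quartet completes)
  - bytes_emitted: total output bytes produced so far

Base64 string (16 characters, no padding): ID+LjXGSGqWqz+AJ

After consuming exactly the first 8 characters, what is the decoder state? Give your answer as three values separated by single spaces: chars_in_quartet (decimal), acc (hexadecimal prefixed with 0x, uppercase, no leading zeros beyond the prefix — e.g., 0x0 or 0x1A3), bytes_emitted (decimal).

After char 0 ('I'=8): chars_in_quartet=1 acc=0x8 bytes_emitted=0
After char 1 ('D'=3): chars_in_quartet=2 acc=0x203 bytes_emitted=0
After char 2 ('+'=62): chars_in_quartet=3 acc=0x80FE bytes_emitted=0
After char 3 ('L'=11): chars_in_quartet=4 acc=0x203F8B -> emit 20 3F 8B, reset; bytes_emitted=3
After char 4 ('j'=35): chars_in_quartet=1 acc=0x23 bytes_emitted=3
After char 5 ('X'=23): chars_in_quartet=2 acc=0x8D7 bytes_emitted=3
After char 6 ('G'=6): chars_in_quartet=3 acc=0x235C6 bytes_emitted=3
After char 7 ('S'=18): chars_in_quartet=4 acc=0x8D7192 -> emit 8D 71 92, reset; bytes_emitted=6

Answer: 0 0x0 6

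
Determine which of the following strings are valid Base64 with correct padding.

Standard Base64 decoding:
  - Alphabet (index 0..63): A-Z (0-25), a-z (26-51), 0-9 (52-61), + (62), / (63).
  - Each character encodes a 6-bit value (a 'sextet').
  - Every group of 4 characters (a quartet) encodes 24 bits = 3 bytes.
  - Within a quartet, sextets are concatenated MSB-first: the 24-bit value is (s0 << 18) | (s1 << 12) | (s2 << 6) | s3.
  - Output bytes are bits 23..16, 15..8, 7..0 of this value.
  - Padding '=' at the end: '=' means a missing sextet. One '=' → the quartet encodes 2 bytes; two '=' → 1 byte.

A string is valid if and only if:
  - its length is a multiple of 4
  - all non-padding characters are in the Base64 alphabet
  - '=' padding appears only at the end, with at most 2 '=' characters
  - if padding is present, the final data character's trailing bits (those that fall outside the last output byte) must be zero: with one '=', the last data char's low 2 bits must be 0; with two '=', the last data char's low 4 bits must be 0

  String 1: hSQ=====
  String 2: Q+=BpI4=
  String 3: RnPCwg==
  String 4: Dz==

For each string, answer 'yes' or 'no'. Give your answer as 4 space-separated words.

String 1: 'hSQ=====' → invalid (5 pad chars (max 2))
String 2: 'Q+=BpI4=' → invalid (bad char(s): ['=']; '=' in middle)
String 3: 'RnPCwg==' → valid
String 4: 'Dz==' → invalid (bad trailing bits)

Answer: no no yes no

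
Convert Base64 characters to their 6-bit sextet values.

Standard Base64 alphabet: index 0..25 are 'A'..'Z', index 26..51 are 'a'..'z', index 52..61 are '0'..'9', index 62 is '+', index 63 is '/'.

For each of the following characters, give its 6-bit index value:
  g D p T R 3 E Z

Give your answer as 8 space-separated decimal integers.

'g': a..z range, 26 + ord('g') − ord('a') = 32
'D': A..Z range, ord('D') − ord('A') = 3
'p': a..z range, 26 + ord('p') − ord('a') = 41
'T': A..Z range, ord('T') − ord('A') = 19
'R': A..Z range, ord('R') − ord('A') = 17
'3': 0..9 range, 52 + ord('3') − ord('0') = 55
'E': A..Z range, ord('E') − ord('A') = 4
'Z': A..Z range, ord('Z') − ord('A') = 25

Answer: 32 3 41 19 17 55 4 25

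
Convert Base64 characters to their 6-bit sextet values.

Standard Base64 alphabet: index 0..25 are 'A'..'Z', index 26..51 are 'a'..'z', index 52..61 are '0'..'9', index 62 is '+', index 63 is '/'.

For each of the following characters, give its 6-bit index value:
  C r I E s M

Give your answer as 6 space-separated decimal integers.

Answer: 2 43 8 4 44 12

Derivation:
'C': A..Z range, ord('C') − ord('A') = 2
'r': a..z range, 26 + ord('r') − ord('a') = 43
'I': A..Z range, ord('I') − ord('A') = 8
'E': A..Z range, ord('E') − ord('A') = 4
's': a..z range, 26 + ord('s') − ord('a') = 44
'M': A..Z range, ord('M') − ord('A') = 12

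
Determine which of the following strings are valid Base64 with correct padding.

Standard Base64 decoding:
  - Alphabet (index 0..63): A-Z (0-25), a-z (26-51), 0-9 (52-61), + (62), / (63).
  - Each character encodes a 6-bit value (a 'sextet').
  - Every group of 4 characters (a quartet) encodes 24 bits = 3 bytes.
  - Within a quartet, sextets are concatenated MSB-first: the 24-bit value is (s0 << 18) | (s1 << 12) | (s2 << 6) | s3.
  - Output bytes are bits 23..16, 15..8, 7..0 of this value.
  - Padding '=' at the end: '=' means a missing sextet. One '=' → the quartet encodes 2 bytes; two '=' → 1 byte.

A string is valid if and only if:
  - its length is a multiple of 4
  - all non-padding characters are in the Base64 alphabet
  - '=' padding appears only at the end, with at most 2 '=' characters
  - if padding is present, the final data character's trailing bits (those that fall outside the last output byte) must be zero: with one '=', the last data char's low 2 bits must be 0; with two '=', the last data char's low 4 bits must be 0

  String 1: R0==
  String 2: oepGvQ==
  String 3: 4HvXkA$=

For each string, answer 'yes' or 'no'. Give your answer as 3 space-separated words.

String 1: 'R0==' → invalid (bad trailing bits)
String 2: 'oepGvQ==' → valid
String 3: '4HvXkA$=' → invalid (bad char(s): ['$'])

Answer: no yes no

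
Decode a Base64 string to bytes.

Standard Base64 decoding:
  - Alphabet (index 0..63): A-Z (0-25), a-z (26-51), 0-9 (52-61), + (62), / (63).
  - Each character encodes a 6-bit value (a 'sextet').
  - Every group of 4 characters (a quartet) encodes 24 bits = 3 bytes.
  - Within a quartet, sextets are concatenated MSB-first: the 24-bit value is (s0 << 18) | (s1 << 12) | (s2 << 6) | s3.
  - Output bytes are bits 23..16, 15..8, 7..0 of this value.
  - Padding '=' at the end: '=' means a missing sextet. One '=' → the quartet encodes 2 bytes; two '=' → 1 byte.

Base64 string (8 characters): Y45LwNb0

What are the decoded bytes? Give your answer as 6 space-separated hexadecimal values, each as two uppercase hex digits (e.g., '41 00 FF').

Answer: 63 8E 4B C0 D6 F4

Derivation:
After char 0 ('Y'=24): chars_in_quartet=1 acc=0x18 bytes_emitted=0
After char 1 ('4'=56): chars_in_quartet=2 acc=0x638 bytes_emitted=0
After char 2 ('5'=57): chars_in_quartet=3 acc=0x18E39 bytes_emitted=0
After char 3 ('L'=11): chars_in_quartet=4 acc=0x638E4B -> emit 63 8E 4B, reset; bytes_emitted=3
After char 4 ('w'=48): chars_in_quartet=1 acc=0x30 bytes_emitted=3
After char 5 ('N'=13): chars_in_quartet=2 acc=0xC0D bytes_emitted=3
After char 6 ('b'=27): chars_in_quartet=3 acc=0x3035B bytes_emitted=3
After char 7 ('0'=52): chars_in_quartet=4 acc=0xC0D6F4 -> emit C0 D6 F4, reset; bytes_emitted=6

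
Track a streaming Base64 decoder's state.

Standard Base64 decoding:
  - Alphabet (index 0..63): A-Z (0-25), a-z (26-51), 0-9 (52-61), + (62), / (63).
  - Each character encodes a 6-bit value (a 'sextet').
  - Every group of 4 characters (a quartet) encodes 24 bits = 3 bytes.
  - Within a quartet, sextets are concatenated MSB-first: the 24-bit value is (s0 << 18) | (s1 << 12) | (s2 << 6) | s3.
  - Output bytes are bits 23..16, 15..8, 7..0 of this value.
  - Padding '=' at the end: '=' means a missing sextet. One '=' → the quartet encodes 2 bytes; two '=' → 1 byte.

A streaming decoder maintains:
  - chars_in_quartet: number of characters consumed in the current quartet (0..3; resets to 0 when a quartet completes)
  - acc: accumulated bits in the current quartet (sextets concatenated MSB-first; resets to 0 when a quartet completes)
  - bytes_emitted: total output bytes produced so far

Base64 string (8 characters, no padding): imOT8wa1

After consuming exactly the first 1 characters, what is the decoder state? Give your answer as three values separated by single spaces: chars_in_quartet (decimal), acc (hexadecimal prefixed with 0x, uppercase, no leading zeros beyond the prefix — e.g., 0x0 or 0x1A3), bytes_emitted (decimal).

Answer: 1 0x22 0

Derivation:
After char 0 ('i'=34): chars_in_quartet=1 acc=0x22 bytes_emitted=0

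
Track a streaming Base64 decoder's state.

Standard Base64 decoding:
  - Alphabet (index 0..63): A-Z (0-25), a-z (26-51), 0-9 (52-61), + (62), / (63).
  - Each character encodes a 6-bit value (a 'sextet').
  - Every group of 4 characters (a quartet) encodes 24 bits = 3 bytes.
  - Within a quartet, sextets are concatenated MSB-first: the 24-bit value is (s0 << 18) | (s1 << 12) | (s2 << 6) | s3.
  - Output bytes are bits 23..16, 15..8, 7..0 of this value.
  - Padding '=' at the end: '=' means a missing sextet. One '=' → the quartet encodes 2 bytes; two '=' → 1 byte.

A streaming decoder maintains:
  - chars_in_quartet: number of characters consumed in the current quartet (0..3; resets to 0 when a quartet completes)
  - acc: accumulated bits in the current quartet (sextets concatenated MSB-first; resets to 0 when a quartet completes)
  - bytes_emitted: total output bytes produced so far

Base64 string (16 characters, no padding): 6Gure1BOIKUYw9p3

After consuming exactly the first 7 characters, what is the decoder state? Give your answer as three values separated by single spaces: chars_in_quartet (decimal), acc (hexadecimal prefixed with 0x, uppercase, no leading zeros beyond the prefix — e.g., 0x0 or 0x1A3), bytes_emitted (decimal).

Answer: 3 0x1ED41 3

Derivation:
After char 0 ('6'=58): chars_in_quartet=1 acc=0x3A bytes_emitted=0
After char 1 ('G'=6): chars_in_quartet=2 acc=0xE86 bytes_emitted=0
After char 2 ('u'=46): chars_in_quartet=3 acc=0x3A1AE bytes_emitted=0
After char 3 ('r'=43): chars_in_quartet=4 acc=0xE86BAB -> emit E8 6B AB, reset; bytes_emitted=3
After char 4 ('e'=30): chars_in_quartet=1 acc=0x1E bytes_emitted=3
After char 5 ('1'=53): chars_in_quartet=2 acc=0x7B5 bytes_emitted=3
After char 6 ('B'=1): chars_in_quartet=3 acc=0x1ED41 bytes_emitted=3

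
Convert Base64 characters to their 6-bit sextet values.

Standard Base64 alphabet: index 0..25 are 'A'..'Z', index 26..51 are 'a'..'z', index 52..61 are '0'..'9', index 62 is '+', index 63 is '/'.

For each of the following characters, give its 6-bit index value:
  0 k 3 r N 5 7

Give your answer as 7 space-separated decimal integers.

Answer: 52 36 55 43 13 57 59

Derivation:
'0': 0..9 range, 52 + ord('0') − ord('0') = 52
'k': a..z range, 26 + ord('k') − ord('a') = 36
'3': 0..9 range, 52 + ord('3') − ord('0') = 55
'r': a..z range, 26 + ord('r') − ord('a') = 43
'N': A..Z range, ord('N') − ord('A') = 13
'5': 0..9 range, 52 + ord('5') − ord('0') = 57
'7': 0..9 range, 52 + ord('7') − ord('0') = 59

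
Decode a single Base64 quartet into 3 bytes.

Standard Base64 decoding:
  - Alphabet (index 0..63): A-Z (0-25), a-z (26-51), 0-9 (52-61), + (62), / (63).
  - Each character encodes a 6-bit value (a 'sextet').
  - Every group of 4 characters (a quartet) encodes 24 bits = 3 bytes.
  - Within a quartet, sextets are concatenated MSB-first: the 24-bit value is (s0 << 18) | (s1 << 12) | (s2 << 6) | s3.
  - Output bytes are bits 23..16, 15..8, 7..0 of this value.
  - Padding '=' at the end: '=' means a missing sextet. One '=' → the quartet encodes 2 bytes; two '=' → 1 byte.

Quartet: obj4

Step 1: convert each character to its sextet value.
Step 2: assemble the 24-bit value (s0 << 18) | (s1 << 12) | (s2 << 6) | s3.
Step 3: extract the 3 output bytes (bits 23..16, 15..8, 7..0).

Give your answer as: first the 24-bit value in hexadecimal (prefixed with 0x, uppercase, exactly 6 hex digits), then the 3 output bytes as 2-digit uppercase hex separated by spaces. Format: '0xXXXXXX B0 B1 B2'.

Answer: 0xA1B8F8 A1 B8 F8

Derivation:
Sextets: o=40, b=27, j=35, 4=56
24-bit: (40<<18) | (27<<12) | (35<<6) | 56
      = 0xA00000 | 0x01B000 | 0x0008C0 | 0x000038
      = 0xA1B8F8
Bytes: (v>>16)&0xFF=A1, (v>>8)&0xFF=B8, v&0xFF=F8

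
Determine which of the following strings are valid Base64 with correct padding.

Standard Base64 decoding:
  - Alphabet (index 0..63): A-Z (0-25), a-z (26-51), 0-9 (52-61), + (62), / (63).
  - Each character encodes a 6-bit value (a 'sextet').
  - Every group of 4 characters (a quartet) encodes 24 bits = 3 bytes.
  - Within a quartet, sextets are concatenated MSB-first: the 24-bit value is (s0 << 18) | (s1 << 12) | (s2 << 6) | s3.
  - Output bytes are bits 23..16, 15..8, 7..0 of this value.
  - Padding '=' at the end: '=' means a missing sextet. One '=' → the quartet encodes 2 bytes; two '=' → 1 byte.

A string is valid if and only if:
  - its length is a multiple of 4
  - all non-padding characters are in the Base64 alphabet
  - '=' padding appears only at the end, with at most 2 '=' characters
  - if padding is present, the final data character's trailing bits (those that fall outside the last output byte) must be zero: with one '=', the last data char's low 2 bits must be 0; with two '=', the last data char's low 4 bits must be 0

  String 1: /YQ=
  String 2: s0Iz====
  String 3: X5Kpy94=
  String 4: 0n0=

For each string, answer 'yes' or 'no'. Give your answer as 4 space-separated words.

Answer: yes no yes yes

Derivation:
String 1: '/YQ=' → valid
String 2: 's0Iz====' → invalid (4 pad chars (max 2))
String 3: 'X5Kpy94=' → valid
String 4: '0n0=' → valid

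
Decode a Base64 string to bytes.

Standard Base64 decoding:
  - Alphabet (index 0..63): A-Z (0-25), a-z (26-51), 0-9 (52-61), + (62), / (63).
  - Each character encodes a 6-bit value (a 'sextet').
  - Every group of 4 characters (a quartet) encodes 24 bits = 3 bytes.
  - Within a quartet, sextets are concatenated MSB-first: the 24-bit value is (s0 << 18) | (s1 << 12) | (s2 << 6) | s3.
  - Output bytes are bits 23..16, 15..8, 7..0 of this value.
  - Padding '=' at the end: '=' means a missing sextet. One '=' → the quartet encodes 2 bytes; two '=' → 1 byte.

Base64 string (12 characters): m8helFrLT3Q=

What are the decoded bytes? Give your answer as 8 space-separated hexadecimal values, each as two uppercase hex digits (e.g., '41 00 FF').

After char 0 ('m'=38): chars_in_quartet=1 acc=0x26 bytes_emitted=0
After char 1 ('8'=60): chars_in_quartet=2 acc=0x9BC bytes_emitted=0
After char 2 ('h'=33): chars_in_quartet=3 acc=0x26F21 bytes_emitted=0
After char 3 ('e'=30): chars_in_quartet=4 acc=0x9BC85E -> emit 9B C8 5E, reset; bytes_emitted=3
After char 4 ('l'=37): chars_in_quartet=1 acc=0x25 bytes_emitted=3
After char 5 ('F'=5): chars_in_quartet=2 acc=0x945 bytes_emitted=3
After char 6 ('r'=43): chars_in_quartet=3 acc=0x2516B bytes_emitted=3
After char 7 ('L'=11): chars_in_quartet=4 acc=0x945ACB -> emit 94 5A CB, reset; bytes_emitted=6
After char 8 ('T'=19): chars_in_quartet=1 acc=0x13 bytes_emitted=6
After char 9 ('3'=55): chars_in_quartet=2 acc=0x4F7 bytes_emitted=6
After char 10 ('Q'=16): chars_in_quartet=3 acc=0x13DD0 bytes_emitted=6
Padding '=': partial quartet acc=0x13DD0 -> emit 4F 74; bytes_emitted=8

Answer: 9B C8 5E 94 5A CB 4F 74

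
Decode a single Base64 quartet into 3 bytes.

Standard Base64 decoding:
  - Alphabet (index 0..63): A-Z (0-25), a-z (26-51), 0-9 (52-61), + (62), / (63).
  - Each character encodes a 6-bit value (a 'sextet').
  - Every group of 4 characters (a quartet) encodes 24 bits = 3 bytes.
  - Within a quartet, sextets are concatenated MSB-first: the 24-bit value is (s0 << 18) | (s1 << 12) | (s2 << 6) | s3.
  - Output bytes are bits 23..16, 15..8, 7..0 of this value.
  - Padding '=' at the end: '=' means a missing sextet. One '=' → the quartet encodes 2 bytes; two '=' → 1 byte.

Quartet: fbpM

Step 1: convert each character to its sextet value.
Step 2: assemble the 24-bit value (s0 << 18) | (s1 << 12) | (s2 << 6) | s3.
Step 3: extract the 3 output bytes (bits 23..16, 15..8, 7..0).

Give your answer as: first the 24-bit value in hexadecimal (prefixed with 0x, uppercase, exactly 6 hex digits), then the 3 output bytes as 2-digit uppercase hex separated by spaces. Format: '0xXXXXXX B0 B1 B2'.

Sextets: f=31, b=27, p=41, M=12
24-bit: (31<<18) | (27<<12) | (41<<6) | 12
      = 0x7C0000 | 0x01B000 | 0x000A40 | 0x00000C
      = 0x7DBA4C
Bytes: (v>>16)&0xFF=7D, (v>>8)&0xFF=BA, v&0xFF=4C

Answer: 0x7DBA4C 7D BA 4C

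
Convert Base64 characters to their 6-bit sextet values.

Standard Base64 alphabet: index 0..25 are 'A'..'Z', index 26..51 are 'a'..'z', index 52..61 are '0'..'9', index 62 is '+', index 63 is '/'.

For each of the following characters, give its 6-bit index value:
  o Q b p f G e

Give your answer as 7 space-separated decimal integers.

'o': a..z range, 26 + ord('o') − ord('a') = 40
'Q': A..Z range, ord('Q') − ord('A') = 16
'b': a..z range, 26 + ord('b') − ord('a') = 27
'p': a..z range, 26 + ord('p') − ord('a') = 41
'f': a..z range, 26 + ord('f') − ord('a') = 31
'G': A..Z range, ord('G') − ord('A') = 6
'e': a..z range, 26 + ord('e') − ord('a') = 30

Answer: 40 16 27 41 31 6 30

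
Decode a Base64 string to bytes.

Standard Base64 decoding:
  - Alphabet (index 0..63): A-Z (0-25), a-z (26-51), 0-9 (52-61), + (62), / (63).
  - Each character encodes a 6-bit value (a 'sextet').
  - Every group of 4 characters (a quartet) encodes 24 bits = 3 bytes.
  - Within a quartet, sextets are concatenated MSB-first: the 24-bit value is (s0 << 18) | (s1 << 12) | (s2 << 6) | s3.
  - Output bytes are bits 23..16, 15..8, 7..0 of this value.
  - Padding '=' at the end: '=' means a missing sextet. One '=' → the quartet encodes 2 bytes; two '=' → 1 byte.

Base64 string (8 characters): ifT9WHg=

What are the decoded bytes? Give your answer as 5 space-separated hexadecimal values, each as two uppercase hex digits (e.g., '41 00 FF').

Answer: 89 F4 FD 58 78

Derivation:
After char 0 ('i'=34): chars_in_quartet=1 acc=0x22 bytes_emitted=0
After char 1 ('f'=31): chars_in_quartet=2 acc=0x89F bytes_emitted=0
After char 2 ('T'=19): chars_in_quartet=3 acc=0x227D3 bytes_emitted=0
After char 3 ('9'=61): chars_in_quartet=4 acc=0x89F4FD -> emit 89 F4 FD, reset; bytes_emitted=3
After char 4 ('W'=22): chars_in_quartet=1 acc=0x16 bytes_emitted=3
After char 5 ('H'=7): chars_in_quartet=2 acc=0x587 bytes_emitted=3
After char 6 ('g'=32): chars_in_quartet=3 acc=0x161E0 bytes_emitted=3
Padding '=': partial quartet acc=0x161E0 -> emit 58 78; bytes_emitted=5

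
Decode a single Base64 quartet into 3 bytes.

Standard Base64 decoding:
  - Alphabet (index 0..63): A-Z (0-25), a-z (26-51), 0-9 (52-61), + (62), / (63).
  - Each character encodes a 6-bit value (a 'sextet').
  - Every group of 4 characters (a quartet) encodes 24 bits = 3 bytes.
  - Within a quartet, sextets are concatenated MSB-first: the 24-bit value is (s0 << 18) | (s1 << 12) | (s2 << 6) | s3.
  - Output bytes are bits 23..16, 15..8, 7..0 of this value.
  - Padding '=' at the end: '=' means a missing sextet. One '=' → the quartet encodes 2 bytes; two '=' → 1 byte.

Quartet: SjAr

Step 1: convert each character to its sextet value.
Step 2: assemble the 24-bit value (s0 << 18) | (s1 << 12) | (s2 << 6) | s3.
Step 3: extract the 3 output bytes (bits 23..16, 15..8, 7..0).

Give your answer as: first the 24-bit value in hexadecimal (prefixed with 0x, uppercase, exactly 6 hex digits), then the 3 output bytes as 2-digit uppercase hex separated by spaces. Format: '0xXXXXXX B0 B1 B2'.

Sextets: S=18, j=35, A=0, r=43
24-bit: (18<<18) | (35<<12) | (0<<6) | 43
      = 0x480000 | 0x023000 | 0x000000 | 0x00002B
      = 0x4A302B
Bytes: (v>>16)&0xFF=4A, (v>>8)&0xFF=30, v&0xFF=2B

Answer: 0x4A302B 4A 30 2B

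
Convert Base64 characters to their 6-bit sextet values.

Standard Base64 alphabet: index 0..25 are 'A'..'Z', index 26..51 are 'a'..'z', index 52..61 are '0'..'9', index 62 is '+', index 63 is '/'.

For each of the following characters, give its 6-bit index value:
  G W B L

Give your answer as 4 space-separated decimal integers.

'G': A..Z range, ord('G') − ord('A') = 6
'W': A..Z range, ord('W') − ord('A') = 22
'B': A..Z range, ord('B') − ord('A') = 1
'L': A..Z range, ord('L') − ord('A') = 11

Answer: 6 22 1 11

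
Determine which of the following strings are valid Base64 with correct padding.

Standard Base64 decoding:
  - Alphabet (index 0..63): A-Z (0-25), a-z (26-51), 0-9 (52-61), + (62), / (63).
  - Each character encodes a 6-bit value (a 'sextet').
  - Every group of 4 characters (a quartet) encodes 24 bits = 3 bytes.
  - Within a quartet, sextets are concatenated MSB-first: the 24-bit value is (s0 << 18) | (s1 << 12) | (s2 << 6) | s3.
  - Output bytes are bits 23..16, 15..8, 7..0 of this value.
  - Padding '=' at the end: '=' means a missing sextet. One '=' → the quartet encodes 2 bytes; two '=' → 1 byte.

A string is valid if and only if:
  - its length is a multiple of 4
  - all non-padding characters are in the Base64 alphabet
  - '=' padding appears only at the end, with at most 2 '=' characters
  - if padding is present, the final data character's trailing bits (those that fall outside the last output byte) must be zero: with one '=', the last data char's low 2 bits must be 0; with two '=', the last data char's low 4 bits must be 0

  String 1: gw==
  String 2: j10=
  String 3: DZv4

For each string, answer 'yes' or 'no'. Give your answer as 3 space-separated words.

Answer: yes yes yes

Derivation:
String 1: 'gw==' → valid
String 2: 'j10=' → valid
String 3: 'DZv4' → valid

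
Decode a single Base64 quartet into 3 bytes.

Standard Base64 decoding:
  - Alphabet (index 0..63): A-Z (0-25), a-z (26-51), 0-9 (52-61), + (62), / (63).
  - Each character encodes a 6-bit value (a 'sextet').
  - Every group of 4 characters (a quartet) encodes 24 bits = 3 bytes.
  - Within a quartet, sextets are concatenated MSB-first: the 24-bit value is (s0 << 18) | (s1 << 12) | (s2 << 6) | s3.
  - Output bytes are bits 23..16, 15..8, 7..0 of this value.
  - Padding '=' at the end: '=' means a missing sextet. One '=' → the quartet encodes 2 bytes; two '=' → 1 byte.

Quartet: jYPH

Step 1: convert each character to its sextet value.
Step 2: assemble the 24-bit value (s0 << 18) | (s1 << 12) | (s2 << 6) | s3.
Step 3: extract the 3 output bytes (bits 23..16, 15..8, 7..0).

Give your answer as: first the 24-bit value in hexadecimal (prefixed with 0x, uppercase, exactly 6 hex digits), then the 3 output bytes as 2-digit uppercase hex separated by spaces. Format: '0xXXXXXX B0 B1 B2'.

Answer: 0x8D83C7 8D 83 C7

Derivation:
Sextets: j=35, Y=24, P=15, H=7
24-bit: (35<<18) | (24<<12) | (15<<6) | 7
      = 0x8C0000 | 0x018000 | 0x0003C0 | 0x000007
      = 0x8D83C7
Bytes: (v>>16)&0xFF=8D, (v>>8)&0xFF=83, v&0xFF=C7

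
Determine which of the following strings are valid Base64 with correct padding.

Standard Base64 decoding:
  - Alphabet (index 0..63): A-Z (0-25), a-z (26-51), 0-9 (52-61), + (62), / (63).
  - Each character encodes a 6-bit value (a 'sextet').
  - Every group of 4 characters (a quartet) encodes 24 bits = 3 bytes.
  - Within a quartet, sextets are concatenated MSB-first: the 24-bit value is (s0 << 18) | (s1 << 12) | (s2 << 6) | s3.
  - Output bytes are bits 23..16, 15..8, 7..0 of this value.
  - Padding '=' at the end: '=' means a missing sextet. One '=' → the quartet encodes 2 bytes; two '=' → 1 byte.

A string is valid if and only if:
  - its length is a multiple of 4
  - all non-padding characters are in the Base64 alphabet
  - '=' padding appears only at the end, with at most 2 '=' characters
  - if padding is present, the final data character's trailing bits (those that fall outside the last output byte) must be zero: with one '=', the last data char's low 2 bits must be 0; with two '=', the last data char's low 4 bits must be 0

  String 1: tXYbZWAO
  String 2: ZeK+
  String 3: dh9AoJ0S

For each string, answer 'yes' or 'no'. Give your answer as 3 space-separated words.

Answer: yes yes yes

Derivation:
String 1: 'tXYbZWAO' → valid
String 2: 'ZeK+' → valid
String 3: 'dh9AoJ0S' → valid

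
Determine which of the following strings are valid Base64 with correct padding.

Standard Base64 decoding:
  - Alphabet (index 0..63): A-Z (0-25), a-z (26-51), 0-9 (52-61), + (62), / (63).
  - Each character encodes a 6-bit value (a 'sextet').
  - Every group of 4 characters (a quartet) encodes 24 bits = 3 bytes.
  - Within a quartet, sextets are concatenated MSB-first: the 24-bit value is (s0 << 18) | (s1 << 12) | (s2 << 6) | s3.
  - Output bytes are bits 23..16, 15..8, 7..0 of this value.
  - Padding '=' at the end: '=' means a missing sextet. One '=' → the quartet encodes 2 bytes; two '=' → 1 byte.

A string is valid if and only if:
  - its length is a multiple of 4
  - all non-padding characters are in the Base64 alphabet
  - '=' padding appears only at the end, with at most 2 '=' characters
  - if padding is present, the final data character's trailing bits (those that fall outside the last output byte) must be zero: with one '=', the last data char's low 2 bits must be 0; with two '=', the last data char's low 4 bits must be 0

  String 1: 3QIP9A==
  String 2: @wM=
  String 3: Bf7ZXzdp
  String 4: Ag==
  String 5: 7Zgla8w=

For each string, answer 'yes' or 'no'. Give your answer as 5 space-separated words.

Answer: yes no yes yes yes

Derivation:
String 1: '3QIP9A==' → valid
String 2: '@wM=' → invalid (bad char(s): ['@'])
String 3: 'Bf7ZXzdp' → valid
String 4: 'Ag==' → valid
String 5: '7Zgla8w=' → valid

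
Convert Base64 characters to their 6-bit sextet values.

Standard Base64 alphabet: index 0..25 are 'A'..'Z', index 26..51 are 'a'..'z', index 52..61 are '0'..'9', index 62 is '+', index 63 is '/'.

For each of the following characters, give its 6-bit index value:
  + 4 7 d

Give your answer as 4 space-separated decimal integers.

'+': index 62
'4': 0..9 range, 52 + ord('4') − ord('0') = 56
'7': 0..9 range, 52 + ord('7') − ord('0') = 59
'd': a..z range, 26 + ord('d') − ord('a') = 29

Answer: 62 56 59 29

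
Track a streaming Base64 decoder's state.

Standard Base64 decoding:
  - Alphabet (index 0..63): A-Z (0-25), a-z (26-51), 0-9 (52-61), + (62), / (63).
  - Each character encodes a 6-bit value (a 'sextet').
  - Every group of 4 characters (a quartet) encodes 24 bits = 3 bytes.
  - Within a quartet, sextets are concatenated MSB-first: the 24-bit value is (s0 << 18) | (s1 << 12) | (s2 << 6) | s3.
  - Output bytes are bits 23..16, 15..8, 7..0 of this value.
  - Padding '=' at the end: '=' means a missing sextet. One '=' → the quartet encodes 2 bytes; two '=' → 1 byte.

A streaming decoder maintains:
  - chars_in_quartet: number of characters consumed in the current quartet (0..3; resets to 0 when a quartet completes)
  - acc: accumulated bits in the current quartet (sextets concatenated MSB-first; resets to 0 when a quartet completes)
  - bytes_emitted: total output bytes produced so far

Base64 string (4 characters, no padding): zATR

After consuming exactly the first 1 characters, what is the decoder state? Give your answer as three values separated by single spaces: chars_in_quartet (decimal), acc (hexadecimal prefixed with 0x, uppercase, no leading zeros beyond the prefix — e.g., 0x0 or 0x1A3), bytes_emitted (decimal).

Answer: 1 0x33 0

Derivation:
After char 0 ('z'=51): chars_in_quartet=1 acc=0x33 bytes_emitted=0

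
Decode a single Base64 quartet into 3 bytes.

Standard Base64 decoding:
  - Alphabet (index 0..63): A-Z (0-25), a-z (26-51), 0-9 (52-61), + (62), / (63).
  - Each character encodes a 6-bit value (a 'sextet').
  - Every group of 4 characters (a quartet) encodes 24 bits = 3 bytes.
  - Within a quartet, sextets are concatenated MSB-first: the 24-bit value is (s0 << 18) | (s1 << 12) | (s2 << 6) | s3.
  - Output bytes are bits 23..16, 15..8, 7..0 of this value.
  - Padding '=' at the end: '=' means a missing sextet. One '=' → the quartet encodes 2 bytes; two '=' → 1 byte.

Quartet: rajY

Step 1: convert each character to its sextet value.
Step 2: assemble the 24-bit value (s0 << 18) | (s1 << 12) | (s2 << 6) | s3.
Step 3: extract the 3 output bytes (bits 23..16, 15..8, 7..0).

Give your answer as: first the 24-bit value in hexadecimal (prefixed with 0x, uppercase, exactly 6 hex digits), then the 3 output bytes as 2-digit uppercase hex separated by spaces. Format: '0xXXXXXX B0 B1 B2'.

Answer: 0xADA8D8 AD A8 D8

Derivation:
Sextets: r=43, a=26, j=35, Y=24
24-bit: (43<<18) | (26<<12) | (35<<6) | 24
      = 0xAC0000 | 0x01A000 | 0x0008C0 | 0x000018
      = 0xADA8D8
Bytes: (v>>16)&0xFF=AD, (v>>8)&0xFF=A8, v&0xFF=D8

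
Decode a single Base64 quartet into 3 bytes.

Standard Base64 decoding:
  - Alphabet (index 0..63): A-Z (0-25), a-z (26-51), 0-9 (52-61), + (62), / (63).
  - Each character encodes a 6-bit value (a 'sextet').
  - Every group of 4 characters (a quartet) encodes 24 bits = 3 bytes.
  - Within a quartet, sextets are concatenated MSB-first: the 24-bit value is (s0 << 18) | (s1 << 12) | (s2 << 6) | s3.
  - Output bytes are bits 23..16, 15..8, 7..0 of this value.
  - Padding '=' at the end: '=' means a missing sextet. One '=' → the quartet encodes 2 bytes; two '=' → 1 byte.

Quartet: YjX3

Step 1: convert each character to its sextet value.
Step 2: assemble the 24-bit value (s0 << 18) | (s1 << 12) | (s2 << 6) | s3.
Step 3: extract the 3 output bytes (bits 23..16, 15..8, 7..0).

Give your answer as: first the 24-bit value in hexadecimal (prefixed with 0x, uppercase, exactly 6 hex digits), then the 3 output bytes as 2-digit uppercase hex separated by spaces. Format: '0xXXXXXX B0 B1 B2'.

Answer: 0x6235F7 62 35 F7

Derivation:
Sextets: Y=24, j=35, X=23, 3=55
24-bit: (24<<18) | (35<<12) | (23<<6) | 55
      = 0x600000 | 0x023000 | 0x0005C0 | 0x000037
      = 0x6235F7
Bytes: (v>>16)&0xFF=62, (v>>8)&0xFF=35, v&0xFF=F7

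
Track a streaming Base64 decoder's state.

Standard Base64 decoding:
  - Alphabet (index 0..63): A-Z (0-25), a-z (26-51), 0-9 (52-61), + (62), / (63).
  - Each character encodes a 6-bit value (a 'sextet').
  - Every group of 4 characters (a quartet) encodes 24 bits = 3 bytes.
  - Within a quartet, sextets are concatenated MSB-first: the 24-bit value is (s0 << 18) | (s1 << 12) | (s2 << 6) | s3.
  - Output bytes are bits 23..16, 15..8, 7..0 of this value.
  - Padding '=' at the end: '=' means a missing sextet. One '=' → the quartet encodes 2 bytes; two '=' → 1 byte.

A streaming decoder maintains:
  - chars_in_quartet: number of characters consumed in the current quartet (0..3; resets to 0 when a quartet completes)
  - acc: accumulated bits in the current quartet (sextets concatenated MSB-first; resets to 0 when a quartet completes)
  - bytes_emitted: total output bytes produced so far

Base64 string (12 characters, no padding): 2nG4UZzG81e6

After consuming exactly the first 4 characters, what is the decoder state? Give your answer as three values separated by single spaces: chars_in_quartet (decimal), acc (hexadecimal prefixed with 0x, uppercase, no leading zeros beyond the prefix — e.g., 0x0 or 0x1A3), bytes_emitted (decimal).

After char 0 ('2'=54): chars_in_quartet=1 acc=0x36 bytes_emitted=0
After char 1 ('n'=39): chars_in_quartet=2 acc=0xDA7 bytes_emitted=0
After char 2 ('G'=6): chars_in_quartet=3 acc=0x369C6 bytes_emitted=0
After char 3 ('4'=56): chars_in_quartet=4 acc=0xDA71B8 -> emit DA 71 B8, reset; bytes_emitted=3

Answer: 0 0x0 3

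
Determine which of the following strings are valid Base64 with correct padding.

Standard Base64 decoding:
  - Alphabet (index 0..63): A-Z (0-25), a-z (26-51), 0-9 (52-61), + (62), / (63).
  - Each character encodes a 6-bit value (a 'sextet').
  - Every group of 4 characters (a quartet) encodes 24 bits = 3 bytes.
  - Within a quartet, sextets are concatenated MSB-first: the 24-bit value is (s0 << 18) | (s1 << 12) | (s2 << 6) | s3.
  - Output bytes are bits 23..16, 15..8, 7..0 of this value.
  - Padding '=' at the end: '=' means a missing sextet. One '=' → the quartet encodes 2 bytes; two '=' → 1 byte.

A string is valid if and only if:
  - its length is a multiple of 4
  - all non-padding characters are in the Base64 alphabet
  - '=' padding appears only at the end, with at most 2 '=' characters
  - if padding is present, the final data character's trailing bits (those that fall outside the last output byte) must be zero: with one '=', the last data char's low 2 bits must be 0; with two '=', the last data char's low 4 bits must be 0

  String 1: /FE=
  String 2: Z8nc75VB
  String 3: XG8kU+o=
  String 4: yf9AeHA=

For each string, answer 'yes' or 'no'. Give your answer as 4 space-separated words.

Answer: yes yes yes yes

Derivation:
String 1: '/FE=' → valid
String 2: 'Z8nc75VB' → valid
String 3: 'XG8kU+o=' → valid
String 4: 'yf9AeHA=' → valid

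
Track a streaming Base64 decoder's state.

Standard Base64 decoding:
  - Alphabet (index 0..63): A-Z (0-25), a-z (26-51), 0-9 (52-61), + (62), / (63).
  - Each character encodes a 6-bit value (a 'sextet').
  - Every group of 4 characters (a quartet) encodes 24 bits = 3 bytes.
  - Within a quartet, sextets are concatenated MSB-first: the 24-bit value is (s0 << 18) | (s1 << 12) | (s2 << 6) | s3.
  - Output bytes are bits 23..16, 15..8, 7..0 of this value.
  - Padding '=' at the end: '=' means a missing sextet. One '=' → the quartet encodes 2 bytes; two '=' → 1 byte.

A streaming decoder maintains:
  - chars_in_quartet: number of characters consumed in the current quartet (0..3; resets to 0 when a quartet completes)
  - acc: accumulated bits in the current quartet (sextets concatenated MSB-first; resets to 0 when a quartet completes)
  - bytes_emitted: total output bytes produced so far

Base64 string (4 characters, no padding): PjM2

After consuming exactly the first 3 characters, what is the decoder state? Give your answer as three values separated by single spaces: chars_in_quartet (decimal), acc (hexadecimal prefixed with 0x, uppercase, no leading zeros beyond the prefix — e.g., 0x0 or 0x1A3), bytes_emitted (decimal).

After char 0 ('P'=15): chars_in_quartet=1 acc=0xF bytes_emitted=0
After char 1 ('j'=35): chars_in_quartet=2 acc=0x3E3 bytes_emitted=0
After char 2 ('M'=12): chars_in_quartet=3 acc=0xF8CC bytes_emitted=0

Answer: 3 0xF8CC 0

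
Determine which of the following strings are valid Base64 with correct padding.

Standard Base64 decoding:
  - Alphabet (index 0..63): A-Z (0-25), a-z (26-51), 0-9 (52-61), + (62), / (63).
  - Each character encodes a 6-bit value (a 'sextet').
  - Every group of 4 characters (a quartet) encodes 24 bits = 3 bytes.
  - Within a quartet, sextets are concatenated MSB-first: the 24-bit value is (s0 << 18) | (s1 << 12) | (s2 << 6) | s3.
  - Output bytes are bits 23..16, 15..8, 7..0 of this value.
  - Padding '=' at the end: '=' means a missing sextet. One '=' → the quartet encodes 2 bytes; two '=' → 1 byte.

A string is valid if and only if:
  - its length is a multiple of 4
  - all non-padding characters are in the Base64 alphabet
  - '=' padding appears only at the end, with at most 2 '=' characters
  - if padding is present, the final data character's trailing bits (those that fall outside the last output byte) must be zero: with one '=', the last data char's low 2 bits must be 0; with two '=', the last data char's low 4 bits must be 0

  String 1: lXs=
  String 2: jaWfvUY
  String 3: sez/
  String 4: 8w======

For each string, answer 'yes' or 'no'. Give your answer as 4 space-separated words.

Answer: yes no yes no

Derivation:
String 1: 'lXs=' → valid
String 2: 'jaWfvUY' → invalid (len=7 not mult of 4)
String 3: 'sez/' → valid
String 4: '8w======' → invalid (6 pad chars (max 2))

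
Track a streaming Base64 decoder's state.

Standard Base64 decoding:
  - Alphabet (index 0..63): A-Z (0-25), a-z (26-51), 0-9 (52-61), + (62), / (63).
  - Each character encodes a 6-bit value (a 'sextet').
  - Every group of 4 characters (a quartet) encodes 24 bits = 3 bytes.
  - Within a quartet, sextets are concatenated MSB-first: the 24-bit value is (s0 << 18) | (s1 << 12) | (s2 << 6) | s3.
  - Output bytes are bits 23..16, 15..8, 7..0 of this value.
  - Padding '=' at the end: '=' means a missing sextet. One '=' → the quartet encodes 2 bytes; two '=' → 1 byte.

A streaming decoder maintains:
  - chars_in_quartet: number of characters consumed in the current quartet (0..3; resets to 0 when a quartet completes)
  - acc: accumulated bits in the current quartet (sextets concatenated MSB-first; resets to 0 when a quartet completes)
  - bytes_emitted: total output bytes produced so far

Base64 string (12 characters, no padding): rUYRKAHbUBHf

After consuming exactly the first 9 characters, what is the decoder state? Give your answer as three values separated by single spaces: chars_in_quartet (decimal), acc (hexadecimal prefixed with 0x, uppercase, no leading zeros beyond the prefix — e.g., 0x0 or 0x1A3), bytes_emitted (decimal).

Answer: 1 0x14 6

Derivation:
After char 0 ('r'=43): chars_in_quartet=1 acc=0x2B bytes_emitted=0
After char 1 ('U'=20): chars_in_quartet=2 acc=0xAD4 bytes_emitted=0
After char 2 ('Y'=24): chars_in_quartet=3 acc=0x2B518 bytes_emitted=0
After char 3 ('R'=17): chars_in_quartet=4 acc=0xAD4611 -> emit AD 46 11, reset; bytes_emitted=3
After char 4 ('K'=10): chars_in_quartet=1 acc=0xA bytes_emitted=3
After char 5 ('A'=0): chars_in_quartet=2 acc=0x280 bytes_emitted=3
After char 6 ('H'=7): chars_in_quartet=3 acc=0xA007 bytes_emitted=3
After char 7 ('b'=27): chars_in_quartet=4 acc=0x2801DB -> emit 28 01 DB, reset; bytes_emitted=6
After char 8 ('U'=20): chars_in_quartet=1 acc=0x14 bytes_emitted=6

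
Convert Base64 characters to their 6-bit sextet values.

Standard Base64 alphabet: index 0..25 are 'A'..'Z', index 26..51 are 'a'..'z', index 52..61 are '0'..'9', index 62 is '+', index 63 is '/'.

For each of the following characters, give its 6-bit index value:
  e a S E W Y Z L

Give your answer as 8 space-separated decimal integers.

Answer: 30 26 18 4 22 24 25 11

Derivation:
'e': a..z range, 26 + ord('e') − ord('a') = 30
'a': a..z range, 26 + ord('a') − ord('a') = 26
'S': A..Z range, ord('S') − ord('A') = 18
'E': A..Z range, ord('E') − ord('A') = 4
'W': A..Z range, ord('W') − ord('A') = 22
'Y': A..Z range, ord('Y') − ord('A') = 24
'Z': A..Z range, ord('Z') − ord('A') = 25
'L': A..Z range, ord('L') − ord('A') = 11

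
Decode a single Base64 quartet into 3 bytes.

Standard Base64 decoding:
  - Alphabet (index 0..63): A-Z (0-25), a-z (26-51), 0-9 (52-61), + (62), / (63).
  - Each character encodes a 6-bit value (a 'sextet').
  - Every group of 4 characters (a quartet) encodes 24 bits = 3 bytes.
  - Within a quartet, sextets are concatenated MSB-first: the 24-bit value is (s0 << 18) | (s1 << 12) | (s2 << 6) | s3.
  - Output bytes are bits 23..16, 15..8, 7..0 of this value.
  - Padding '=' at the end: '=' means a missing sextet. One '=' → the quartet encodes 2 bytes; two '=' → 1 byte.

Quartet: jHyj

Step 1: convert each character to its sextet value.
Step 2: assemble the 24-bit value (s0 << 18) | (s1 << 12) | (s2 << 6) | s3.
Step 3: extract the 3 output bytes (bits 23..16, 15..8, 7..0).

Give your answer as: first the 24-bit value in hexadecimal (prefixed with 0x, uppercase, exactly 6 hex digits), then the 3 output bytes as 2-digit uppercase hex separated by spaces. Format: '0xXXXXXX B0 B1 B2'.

Answer: 0x8C7CA3 8C 7C A3

Derivation:
Sextets: j=35, H=7, y=50, j=35
24-bit: (35<<18) | (7<<12) | (50<<6) | 35
      = 0x8C0000 | 0x007000 | 0x000C80 | 0x000023
      = 0x8C7CA3
Bytes: (v>>16)&0xFF=8C, (v>>8)&0xFF=7C, v&0xFF=A3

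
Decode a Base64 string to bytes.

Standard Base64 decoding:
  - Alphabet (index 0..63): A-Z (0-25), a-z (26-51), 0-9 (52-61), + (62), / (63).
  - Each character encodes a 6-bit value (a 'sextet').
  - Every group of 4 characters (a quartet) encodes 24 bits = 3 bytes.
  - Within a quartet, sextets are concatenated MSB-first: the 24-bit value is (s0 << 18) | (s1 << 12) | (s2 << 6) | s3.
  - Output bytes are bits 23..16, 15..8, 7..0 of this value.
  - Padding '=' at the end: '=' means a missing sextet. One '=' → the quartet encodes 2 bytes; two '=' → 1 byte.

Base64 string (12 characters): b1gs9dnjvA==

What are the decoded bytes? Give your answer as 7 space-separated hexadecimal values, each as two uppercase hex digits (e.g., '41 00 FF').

Answer: 6F 58 2C F5 D9 E3 BC

Derivation:
After char 0 ('b'=27): chars_in_quartet=1 acc=0x1B bytes_emitted=0
After char 1 ('1'=53): chars_in_quartet=2 acc=0x6F5 bytes_emitted=0
After char 2 ('g'=32): chars_in_quartet=3 acc=0x1BD60 bytes_emitted=0
After char 3 ('s'=44): chars_in_quartet=4 acc=0x6F582C -> emit 6F 58 2C, reset; bytes_emitted=3
After char 4 ('9'=61): chars_in_quartet=1 acc=0x3D bytes_emitted=3
After char 5 ('d'=29): chars_in_quartet=2 acc=0xF5D bytes_emitted=3
After char 6 ('n'=39): chars_in_quartet=3 acc=0x3D767 bytes_emitted=3
After char 7 ('j'=35): chars_in_quartet=4 acc=0xF5D9E3 -> emit F5 D9 E3, reset; bytes_emitted=6
After char 8 ('v'=47): chars_in_quartet=1 acc=0x2F bytes_emitted=6
After char 9 ('A'=0): chars_in_quartet=2 acc=0xBC0 bytes_emitted=6
Padding '==': partial quartet acc=0xBC0 -> emit BC; bytes_emitted=7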